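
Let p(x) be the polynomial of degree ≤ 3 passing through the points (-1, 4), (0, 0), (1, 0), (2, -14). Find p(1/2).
5/8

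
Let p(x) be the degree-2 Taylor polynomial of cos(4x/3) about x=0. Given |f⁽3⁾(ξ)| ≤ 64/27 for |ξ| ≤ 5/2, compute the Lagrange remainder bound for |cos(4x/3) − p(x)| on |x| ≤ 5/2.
500/81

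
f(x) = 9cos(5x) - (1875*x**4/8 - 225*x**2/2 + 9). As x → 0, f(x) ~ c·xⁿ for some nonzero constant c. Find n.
6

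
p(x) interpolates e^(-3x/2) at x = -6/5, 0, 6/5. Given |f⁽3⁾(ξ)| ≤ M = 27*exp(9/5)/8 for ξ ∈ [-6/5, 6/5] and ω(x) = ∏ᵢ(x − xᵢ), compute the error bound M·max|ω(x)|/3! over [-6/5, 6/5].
27*sqrt(3)*exp(9/5)/125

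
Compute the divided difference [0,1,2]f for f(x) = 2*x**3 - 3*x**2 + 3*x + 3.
3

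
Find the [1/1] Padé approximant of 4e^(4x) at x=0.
(8*x + 4)/(1 - 2*x)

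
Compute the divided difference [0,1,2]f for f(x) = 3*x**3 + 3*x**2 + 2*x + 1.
12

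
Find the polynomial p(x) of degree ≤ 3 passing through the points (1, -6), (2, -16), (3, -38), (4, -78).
-x**3 - 3*x - 2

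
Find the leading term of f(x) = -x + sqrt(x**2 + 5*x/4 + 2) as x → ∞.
5/8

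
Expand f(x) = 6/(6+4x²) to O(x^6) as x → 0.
1 - 2*x**2/3 + 4*x**4/9 + O(x**6)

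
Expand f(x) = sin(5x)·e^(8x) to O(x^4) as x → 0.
5*x + 40*x**2 + 835*x**3/6 + O(x**4)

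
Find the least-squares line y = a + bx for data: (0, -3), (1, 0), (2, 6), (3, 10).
a = -7/2, b = 9/2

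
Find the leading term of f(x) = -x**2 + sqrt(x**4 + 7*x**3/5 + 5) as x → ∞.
7*x/10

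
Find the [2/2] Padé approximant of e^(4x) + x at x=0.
(-13*x**2/3 + 2*x + 1)/(8*x**2/3 - 3*x + 1)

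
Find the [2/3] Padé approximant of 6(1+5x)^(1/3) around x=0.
(175*x**2/3 + 40*x + 6)/(-125*x**3/162 + 25*x**2/6 + 5*x + 1)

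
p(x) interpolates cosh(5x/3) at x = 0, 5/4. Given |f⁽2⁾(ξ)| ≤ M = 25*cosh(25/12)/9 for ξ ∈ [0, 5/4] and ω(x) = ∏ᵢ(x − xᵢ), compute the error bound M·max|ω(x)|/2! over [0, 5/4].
625*cosh(25/12)/1152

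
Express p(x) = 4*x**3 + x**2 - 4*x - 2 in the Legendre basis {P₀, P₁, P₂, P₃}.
(-5/3)P₀ + (-8/5)P₁ + (2/3)P₂ + (8/5)P₃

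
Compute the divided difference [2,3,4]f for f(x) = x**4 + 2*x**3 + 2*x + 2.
73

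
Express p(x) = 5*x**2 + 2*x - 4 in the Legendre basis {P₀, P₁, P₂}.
(-7/3)P₀ + (2)P₁ + (10/3)P₂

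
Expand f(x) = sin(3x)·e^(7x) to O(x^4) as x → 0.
3*x + 21*x**2 + 69*x**3 + O(x**4)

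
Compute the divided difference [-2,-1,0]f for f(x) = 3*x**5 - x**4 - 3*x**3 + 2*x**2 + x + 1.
-41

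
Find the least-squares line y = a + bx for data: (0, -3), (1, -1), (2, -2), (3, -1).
a = -5/2, b = 1/2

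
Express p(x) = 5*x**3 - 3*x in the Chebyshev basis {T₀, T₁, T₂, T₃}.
(3/4)T₁ + (5/4)T₃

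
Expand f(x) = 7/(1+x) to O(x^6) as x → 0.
7 - 7*x + 7*x**2 - 7*x**3 + 7*x**4 - 7*x**5 + O(x**6)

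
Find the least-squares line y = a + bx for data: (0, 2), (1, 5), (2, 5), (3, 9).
a = 21/10, b = 21/10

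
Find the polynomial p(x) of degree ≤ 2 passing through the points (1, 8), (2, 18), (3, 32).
2*x**2 + 4*x + 2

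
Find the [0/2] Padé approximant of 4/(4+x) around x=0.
1/(x/4 + 1)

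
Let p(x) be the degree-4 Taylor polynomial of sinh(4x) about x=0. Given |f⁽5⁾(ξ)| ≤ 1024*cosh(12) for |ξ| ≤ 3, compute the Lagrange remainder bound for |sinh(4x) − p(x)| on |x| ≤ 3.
10368*cosh(12)/5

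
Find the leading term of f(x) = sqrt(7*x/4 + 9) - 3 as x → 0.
7*x/24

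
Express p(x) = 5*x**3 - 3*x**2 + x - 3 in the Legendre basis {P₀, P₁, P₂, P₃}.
(-4)P₀ + (4)P₁ + (-2)P₂ + (2)P₃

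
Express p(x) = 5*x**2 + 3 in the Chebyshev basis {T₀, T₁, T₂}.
(11/2)T₀ + (5/2)T₂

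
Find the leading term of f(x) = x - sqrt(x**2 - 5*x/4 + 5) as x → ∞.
5/8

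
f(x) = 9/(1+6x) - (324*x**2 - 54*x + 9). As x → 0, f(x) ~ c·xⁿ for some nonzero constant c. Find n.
3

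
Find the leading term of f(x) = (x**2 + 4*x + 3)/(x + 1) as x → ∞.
x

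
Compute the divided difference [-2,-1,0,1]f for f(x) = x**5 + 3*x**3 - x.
8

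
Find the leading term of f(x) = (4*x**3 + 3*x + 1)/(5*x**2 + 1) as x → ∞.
4*x/5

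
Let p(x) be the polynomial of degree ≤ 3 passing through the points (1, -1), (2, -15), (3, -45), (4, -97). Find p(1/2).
15/8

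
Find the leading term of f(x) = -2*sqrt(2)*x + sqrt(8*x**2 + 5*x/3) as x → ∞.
5*sqrt(2)/24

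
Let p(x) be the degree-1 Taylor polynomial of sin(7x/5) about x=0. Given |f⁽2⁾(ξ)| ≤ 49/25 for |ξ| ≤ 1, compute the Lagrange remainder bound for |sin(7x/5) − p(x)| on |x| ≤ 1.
49/50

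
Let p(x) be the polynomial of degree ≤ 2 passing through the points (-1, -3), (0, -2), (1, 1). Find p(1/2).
-3/4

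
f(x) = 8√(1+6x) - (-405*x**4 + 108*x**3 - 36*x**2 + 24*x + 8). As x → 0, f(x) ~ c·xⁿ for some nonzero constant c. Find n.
5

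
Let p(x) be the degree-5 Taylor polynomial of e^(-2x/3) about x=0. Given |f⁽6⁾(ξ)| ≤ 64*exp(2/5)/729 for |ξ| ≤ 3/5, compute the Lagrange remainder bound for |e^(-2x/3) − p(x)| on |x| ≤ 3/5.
4*exp(2/5)/703125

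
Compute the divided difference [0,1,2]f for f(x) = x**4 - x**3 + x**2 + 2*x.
5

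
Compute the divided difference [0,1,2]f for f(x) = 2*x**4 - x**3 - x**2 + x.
10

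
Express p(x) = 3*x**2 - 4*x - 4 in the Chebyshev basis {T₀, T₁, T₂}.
(-5/2)T₀ + (-4)T₁ + (3/2)T₂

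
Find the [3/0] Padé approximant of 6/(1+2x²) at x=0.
6 - 12*x**2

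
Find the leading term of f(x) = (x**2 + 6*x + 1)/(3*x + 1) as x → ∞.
x/3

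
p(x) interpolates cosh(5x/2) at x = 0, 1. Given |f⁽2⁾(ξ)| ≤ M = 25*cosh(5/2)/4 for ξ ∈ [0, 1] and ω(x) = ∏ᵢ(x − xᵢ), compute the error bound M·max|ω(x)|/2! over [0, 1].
25*cosh(5/2)/32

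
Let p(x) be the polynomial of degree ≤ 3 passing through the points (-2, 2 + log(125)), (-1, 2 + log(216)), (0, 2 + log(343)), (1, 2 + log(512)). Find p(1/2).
2 + log(98*2**(7/8)*3**(1/16)*5**(3/16)*7**(13/16)/3)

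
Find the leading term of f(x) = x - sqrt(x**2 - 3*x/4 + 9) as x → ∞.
3/8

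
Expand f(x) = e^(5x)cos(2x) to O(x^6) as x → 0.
1 + 5*x + 21*x**2/2 + 65*x**3/6 + 41*x**4/24 - 295*x**5/24 + O(x**6)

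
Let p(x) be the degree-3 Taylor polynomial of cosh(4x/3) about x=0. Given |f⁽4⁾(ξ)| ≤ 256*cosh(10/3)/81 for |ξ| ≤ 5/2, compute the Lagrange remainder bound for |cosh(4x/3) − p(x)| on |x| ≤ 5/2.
1250*cosh(10/3)/243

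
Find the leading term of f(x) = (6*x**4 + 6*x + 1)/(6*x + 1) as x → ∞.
x**3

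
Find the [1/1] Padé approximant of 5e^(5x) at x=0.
(25*x/2 + 5)/(1 - 5*x/2)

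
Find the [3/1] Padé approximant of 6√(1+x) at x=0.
(-3*x**3/32 + 9*x**2/8 + 27*x/4 + 6)/(5*x/8 + 1)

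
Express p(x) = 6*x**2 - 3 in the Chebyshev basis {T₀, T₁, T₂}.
(3)T₂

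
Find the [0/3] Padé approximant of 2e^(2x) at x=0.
2/(-4*x**3/3 + 2*x**2 - 2*x + 1)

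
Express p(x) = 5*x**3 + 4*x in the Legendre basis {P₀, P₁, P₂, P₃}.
(7)P₁ + (2)P₃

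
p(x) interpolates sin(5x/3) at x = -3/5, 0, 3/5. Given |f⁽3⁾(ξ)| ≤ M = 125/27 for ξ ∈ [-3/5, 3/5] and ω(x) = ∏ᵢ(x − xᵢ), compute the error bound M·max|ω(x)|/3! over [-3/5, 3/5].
sqrt(3)/27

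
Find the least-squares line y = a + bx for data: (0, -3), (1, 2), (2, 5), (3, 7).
a = -11/5, b = 33/10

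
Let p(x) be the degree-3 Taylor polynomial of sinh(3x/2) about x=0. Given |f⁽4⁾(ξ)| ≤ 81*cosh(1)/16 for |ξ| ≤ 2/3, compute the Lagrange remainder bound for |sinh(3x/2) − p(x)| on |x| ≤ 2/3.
cosh(1)/24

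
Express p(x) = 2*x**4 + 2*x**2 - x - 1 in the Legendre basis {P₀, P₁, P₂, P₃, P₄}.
(1/15)P₀ - P₁ + (52/21)P₂ + (16/35)P₄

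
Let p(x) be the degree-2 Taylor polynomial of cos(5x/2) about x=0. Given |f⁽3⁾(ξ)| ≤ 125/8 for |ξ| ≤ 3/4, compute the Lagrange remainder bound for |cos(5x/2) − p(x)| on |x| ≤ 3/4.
1125/1024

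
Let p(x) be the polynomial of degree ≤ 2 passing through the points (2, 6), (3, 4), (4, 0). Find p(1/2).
21/4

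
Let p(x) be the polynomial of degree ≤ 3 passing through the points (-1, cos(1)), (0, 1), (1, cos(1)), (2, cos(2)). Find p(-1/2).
cos(2)/16 + 15/16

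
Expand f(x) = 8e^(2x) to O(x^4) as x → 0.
8 + 16*x + 16*x**2 + 32*x**3/3 + O(x**4)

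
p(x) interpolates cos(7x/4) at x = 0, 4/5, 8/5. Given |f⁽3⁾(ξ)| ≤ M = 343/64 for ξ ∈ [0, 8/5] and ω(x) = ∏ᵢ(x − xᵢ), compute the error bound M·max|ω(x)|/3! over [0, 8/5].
343*sqrt(3)/3375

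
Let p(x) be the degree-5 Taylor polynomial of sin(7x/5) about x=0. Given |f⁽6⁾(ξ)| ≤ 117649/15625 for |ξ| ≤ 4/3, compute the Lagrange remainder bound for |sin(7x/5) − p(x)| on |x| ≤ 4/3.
30118144/512578125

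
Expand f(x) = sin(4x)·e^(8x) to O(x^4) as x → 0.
4*x + 32*x**2 + 352*x**3/3 + O(x**4)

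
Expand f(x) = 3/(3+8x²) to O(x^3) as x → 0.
1 - 8*x**2/3 + O(x**3)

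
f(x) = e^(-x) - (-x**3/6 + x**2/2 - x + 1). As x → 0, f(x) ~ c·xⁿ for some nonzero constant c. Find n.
4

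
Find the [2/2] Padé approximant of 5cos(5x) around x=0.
(5 - 625*x**2/12)/(25*x**2/12 + 1)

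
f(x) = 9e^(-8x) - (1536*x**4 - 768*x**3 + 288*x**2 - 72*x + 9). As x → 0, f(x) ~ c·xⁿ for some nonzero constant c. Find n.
5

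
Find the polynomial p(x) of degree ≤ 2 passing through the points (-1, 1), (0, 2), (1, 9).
3*x**2 + 4*x + 2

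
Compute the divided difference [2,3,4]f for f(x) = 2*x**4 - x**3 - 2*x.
101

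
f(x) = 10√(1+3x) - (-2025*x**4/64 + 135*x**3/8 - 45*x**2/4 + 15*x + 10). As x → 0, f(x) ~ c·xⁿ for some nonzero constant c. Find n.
5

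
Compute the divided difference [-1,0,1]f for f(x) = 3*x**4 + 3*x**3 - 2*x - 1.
3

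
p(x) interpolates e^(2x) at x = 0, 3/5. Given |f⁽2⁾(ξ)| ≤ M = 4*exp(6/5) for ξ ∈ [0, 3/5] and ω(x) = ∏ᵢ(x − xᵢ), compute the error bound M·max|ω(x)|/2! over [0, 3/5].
9*exp(6/5)/50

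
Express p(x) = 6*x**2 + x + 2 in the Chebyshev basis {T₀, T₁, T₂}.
(5)T₀ + T₁ + (3)T₂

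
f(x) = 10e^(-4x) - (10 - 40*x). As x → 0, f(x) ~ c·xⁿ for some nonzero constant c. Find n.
2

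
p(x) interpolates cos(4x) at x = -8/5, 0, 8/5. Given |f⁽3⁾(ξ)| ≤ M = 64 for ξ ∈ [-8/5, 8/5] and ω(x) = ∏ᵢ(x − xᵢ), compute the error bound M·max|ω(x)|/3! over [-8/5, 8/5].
32768*sqrt(3)/3375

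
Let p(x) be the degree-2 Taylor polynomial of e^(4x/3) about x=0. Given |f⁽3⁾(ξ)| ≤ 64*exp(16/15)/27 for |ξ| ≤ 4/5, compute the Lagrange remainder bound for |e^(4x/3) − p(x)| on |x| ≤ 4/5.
2048*exp(16/15)/10125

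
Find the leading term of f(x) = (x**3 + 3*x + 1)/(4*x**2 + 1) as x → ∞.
x/4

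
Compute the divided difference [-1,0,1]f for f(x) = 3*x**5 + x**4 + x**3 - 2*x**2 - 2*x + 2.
-1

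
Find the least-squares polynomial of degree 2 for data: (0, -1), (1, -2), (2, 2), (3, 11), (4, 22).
-44/35 + (-167/70)x + (29/14)x²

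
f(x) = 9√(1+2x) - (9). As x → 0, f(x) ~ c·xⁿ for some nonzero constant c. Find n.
1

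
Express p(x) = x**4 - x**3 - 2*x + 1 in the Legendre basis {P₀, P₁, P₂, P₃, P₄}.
(6/5)P₀ + (-13/5)P₁ + (4/7)P₂ + (-2/5)P₃ + (8/35)P₄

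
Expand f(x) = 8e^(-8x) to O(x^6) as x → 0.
8 - 64*x + 256*x**2 - 2048*x**3/3 + 4096*x**4/3 - 32768*x**5/15 + O(x**6)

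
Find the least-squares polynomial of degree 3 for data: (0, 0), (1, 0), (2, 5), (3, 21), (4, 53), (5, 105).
1/14 + (-121/84)x + (9/28)x² + (5/6)x³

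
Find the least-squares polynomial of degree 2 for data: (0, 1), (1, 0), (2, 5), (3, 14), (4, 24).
18/35 + (-10/7)x + (13/7)x²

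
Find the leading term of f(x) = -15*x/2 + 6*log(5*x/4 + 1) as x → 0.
-75*x**2/16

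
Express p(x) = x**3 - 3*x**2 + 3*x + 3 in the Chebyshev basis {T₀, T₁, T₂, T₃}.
(3/2)T₀ + (15/4)T₁ + (-3/2)T₂ + (1/4)T₃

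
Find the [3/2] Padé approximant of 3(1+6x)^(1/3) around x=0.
(56*x**3/5 + 252*x**2/5 + 126*x/5 + 3)/(8*x**2 + 32*x/5 + 1)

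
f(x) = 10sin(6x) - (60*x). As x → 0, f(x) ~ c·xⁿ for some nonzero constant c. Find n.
3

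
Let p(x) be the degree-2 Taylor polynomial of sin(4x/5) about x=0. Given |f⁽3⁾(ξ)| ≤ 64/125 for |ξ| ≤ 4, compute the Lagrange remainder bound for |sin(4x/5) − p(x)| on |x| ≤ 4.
2048/375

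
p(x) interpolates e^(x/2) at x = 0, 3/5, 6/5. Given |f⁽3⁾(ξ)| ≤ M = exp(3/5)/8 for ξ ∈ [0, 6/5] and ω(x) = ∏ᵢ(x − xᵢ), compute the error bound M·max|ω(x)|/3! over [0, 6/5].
sqrt(3)*exp(3/5)/1000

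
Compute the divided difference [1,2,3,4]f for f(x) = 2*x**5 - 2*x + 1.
130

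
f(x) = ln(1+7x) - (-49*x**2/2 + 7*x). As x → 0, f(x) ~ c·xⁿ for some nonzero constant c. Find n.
3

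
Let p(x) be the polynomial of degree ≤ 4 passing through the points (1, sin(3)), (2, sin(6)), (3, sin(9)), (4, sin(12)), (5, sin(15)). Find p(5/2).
15*sin(6)/32 - 5*sin(3)/128 + 3*sin(15)/128 - 5*sin(12)/32 + 45*sin(9)/64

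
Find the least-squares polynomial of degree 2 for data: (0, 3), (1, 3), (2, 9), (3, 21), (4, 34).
18/7 + (-8/7)x + (16/7)x²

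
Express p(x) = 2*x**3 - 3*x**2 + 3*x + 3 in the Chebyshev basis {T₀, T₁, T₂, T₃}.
(3/2)T₀ + (9/2)T₁ + (-3/2)T₂ + (1/2)T₃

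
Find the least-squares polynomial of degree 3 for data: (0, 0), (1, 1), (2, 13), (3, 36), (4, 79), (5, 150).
-41/126 + (71/108)x + (173/252)x² + (28/27)x³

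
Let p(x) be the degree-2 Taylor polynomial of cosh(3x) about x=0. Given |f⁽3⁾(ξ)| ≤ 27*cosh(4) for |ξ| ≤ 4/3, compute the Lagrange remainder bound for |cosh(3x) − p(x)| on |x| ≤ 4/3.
32*cosh(4)/3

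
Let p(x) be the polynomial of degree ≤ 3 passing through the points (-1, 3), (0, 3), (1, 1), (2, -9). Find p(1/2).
21/8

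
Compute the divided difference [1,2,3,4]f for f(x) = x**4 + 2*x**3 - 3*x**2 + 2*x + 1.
12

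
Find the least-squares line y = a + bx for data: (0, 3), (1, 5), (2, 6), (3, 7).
a = 33/10, b = 13/10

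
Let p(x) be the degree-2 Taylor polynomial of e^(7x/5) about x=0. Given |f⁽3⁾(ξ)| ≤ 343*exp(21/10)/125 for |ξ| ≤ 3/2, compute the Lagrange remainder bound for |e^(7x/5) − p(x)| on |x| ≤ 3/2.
3087*exp(21/10)/2000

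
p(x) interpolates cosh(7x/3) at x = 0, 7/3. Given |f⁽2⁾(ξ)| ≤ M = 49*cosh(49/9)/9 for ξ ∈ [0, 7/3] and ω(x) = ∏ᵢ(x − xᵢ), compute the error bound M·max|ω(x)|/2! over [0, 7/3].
2401*cosh(49/9)/648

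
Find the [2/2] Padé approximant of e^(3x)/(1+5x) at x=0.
(73*x**2/44 + 67*x/33 + 1)/(-631*x**2/132 + 133*x/33 + 1)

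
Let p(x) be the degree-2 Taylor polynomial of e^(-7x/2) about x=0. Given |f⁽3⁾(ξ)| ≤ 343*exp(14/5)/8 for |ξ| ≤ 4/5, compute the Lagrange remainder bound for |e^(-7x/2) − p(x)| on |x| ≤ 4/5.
1372*exp(14/5)/375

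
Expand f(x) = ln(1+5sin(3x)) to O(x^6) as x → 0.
15*x - 225*x**2/2 + 2205*x**3/2 - 49275*x**4/4 + 1174581*x**5/8 + O(x**6)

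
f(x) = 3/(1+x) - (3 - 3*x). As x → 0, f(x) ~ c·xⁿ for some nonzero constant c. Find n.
2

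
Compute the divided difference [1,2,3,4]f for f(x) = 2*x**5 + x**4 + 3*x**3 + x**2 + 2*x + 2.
143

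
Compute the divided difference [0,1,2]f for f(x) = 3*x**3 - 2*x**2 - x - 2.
7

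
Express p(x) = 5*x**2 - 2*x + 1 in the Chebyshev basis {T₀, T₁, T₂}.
(7/2)T₀ + (-2)T₁ + (5/2)T₂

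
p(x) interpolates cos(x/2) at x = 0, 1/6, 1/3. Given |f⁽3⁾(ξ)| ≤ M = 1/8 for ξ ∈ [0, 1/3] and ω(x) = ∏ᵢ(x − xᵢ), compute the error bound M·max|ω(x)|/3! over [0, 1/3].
sqrt(3)/46656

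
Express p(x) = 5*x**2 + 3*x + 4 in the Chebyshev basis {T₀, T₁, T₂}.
(13/2)T₀ + (3)T₁ + (5/2)T₂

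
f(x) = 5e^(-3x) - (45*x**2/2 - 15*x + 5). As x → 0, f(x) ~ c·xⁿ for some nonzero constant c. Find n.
3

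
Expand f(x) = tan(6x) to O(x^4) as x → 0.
6*x + 72*x**3 + O(x**4)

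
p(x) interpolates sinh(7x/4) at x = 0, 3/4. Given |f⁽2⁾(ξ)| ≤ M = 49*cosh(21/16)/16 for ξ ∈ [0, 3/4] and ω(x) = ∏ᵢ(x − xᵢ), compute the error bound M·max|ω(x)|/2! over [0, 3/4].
441*cosh(21/16)/2048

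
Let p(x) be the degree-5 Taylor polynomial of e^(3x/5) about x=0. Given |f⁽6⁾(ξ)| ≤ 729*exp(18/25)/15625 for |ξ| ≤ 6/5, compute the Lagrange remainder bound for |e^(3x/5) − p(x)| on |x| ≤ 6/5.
236196*exp(18/25)/1220703125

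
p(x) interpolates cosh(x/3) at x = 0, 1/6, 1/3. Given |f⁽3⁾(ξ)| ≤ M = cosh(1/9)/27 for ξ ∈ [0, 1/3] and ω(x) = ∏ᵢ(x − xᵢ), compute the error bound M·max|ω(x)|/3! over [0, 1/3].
sqrt(3)*cosh(1/9)/157464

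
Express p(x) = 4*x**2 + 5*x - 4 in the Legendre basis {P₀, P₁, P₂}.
(-8/3)P₀ + (5)P₁ + (8/3)P₂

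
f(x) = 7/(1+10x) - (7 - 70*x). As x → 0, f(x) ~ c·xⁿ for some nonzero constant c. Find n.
2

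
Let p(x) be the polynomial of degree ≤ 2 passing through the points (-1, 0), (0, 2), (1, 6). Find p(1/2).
15/4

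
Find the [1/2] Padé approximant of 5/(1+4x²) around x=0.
5/(4*x**2 + 1)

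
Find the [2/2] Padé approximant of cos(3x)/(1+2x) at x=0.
(9*x**2/4 - 3*x + 1)/(3*x**2/4 - x + 1)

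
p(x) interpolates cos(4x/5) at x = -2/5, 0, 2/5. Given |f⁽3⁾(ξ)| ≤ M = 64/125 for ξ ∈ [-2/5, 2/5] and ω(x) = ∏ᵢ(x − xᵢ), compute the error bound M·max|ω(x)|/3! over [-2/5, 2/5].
512*sqrt(3)/421875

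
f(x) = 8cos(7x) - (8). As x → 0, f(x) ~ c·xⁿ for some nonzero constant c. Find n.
2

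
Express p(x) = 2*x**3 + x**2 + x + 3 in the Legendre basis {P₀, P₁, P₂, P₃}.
(10/3)P₀ + (11/5)P₁ + (2/3)P₂ + (4/5)P₃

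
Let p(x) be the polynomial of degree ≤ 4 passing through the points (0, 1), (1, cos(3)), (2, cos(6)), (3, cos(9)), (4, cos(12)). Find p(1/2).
35*cos(3)/32 - 35*cos(6)/64 + 7*cos(9)/32 - 5*cos(12)/128 + 35/128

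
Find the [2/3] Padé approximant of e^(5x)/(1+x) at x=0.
(25*x**2/28 + 10*x/7 + 1)/(-25*x**3/21 + 75*x**2/28 - 18*x/7 + 1)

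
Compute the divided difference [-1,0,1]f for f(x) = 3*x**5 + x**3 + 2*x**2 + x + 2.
2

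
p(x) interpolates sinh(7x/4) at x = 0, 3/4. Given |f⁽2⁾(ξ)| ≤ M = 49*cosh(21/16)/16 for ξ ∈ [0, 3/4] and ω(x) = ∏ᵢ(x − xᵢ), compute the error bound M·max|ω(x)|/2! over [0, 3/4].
441*cosh(21/16)/2048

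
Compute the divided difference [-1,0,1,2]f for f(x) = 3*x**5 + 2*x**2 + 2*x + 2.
15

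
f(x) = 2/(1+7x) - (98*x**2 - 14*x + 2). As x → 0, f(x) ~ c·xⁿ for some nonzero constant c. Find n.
3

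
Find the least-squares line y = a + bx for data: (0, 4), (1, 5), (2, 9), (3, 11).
a = 7/2, b = 5/2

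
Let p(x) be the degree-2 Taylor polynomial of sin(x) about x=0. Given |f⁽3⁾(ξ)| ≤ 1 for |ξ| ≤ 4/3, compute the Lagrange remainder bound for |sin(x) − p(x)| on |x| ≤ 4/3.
32/81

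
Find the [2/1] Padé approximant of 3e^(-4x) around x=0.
(8*x**2 - 8*x + 3)/(4*x/3 + 1)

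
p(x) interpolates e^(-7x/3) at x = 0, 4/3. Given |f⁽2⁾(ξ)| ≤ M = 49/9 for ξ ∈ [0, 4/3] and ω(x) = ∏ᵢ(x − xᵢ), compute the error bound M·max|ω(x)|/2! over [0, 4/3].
98/81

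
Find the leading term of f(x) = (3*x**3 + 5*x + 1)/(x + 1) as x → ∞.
3*x**2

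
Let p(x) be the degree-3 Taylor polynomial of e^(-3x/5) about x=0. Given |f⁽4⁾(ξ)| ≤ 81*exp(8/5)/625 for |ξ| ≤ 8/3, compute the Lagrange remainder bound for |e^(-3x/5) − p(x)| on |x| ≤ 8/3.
512*exp(8/5)/1875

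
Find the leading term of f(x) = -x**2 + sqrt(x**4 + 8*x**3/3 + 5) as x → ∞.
4*x/3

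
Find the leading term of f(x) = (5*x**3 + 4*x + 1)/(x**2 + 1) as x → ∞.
5*x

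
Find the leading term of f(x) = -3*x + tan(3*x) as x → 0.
9*x**3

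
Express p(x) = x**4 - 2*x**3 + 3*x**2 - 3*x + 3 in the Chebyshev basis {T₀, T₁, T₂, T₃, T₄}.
(39/8)T₀ + (-9/2)T₁ + (2)T₂ + (-1/2)T₃ + (1/8)T₄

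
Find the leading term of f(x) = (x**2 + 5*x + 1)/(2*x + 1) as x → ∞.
x/2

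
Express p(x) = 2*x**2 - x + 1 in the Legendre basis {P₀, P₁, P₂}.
(5/3)P₀ - P₁ + (4/3)P₂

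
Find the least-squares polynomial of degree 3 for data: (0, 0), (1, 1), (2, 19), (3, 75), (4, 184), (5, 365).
1/9 + (-536/189)x + (22/63)x² + (80/27)x³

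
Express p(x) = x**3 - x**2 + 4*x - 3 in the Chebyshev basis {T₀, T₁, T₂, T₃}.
(-7/2)T₀ + (19/4)T₁ + (-1/2)T₂ + (1/4)T₃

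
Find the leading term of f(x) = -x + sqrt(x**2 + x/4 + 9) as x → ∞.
1/8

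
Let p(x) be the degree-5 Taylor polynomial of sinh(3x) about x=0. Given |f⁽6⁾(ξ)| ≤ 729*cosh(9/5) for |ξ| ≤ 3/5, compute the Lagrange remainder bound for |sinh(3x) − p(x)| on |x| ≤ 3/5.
59049*cosh(9/5)/1250000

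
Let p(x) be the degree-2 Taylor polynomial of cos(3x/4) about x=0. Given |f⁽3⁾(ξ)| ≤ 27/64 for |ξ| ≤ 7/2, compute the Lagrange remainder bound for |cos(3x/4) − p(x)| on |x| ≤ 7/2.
3087/1024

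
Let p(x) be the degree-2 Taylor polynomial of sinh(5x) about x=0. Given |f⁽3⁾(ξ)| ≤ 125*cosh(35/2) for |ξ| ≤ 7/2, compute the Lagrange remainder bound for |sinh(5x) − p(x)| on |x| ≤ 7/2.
42875*cosh(35/2)/48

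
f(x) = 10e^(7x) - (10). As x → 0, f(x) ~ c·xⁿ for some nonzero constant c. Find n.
1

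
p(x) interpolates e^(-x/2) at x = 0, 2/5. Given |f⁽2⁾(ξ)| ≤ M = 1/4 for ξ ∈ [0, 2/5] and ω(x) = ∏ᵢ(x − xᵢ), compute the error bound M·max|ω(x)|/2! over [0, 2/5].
1/200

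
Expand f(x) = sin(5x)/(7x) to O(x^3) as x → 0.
5/7 - 125*x**2/42 + O(x**3)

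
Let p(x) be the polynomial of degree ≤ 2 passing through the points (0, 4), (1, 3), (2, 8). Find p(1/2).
11/4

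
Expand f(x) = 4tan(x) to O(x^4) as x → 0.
4*x + 4*x**3/3 + O(x**4)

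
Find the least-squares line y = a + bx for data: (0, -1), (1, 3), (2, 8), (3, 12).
a = -11/10, b = 22/5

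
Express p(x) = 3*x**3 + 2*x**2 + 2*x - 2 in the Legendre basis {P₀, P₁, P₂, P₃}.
(-4/3)P₀ + (19/5)P₁ + (4/3)P₂ + (6/5)P₃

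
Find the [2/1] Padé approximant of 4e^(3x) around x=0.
(6*x**2 + 8*x + 4)/(1 - x)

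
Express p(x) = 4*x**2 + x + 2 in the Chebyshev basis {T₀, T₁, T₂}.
(4)T₀ + T₁ + (2)T₂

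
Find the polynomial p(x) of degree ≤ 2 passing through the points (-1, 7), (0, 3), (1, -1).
3 - 4*x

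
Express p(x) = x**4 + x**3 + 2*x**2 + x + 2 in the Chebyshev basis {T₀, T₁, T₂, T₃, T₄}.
(27/8)T₀ + (7/4)T₁ + (3/2)T₂ + (1/4)T₃ + (1/8)T₄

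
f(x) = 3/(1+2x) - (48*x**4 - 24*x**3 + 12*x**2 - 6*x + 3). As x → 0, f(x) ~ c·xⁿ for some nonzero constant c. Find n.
5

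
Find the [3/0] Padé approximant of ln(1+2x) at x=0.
2*x*(4*x**2 - 3*x + 3)/3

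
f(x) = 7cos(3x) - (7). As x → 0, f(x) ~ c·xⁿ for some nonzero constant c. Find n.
2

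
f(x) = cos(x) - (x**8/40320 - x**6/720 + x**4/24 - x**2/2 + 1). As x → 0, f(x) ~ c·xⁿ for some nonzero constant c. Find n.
10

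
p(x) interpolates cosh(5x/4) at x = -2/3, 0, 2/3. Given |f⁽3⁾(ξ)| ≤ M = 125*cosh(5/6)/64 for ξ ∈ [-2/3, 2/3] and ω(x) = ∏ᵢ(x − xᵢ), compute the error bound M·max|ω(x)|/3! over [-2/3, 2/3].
125*sqrt(3)*cosh(5/6)/5832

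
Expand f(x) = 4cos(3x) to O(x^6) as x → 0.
4 - 18*x**2 + 27*x**4/2 + O(x**6)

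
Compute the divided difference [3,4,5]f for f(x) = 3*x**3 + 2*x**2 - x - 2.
38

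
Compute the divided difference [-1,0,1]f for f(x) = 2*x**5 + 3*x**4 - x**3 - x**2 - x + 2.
2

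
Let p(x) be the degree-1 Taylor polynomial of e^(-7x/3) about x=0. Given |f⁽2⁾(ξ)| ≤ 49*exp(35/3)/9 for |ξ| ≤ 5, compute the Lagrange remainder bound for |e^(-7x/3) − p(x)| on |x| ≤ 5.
1225*exp(35/3)/18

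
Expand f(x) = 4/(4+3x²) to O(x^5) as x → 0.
1 - 3*x**2/4 + 9*x**4/16 + O(x**5)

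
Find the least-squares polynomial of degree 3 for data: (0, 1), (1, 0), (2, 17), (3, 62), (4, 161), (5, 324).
55/63 + (-416/189)x + (-8/9)x² + (77/27)x³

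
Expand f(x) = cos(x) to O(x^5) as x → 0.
1 - x**2/2 + x**4/24 + O(x**5)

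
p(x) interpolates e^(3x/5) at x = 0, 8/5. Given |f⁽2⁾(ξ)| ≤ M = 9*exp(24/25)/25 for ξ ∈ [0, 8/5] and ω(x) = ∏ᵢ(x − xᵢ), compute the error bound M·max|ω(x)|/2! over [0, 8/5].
72*exp(24/25)/625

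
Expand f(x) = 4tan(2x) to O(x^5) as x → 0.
8*x + 32*x**3/3 + O(x**5)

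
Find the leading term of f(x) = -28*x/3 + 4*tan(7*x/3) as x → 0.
1372*x**3/81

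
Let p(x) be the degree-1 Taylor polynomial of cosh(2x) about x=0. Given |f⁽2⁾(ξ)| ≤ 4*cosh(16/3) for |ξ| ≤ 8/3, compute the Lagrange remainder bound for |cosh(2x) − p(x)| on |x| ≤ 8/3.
128*cosh(16/3)/9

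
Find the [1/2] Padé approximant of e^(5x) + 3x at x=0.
(1997*x/309 + 1)/(-125*x**2/618 - 475*x/309 + 1)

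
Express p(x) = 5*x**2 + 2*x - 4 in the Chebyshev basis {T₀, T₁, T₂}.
(-3/2)T₀ + (2)T₁ + (5/2)T₂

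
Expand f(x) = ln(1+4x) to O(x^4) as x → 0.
4*x - 8*x**2 + 64*x**3/3 + O(x**4)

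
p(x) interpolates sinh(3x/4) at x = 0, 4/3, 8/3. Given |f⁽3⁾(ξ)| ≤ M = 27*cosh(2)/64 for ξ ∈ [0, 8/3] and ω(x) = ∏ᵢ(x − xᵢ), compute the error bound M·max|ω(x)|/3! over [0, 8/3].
sqrt(3)*cosh(2)/27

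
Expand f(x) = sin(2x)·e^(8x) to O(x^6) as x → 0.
2*x + 16*x**2 + 188*x**3/3 + 160*x**4 + 4484*x**5/15 + O(x**6)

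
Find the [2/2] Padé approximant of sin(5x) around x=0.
5*x/(25*x**2/6 + 1)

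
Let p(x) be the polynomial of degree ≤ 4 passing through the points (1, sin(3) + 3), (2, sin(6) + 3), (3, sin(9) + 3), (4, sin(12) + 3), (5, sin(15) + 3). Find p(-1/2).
1155*sin(3)/128 + 315*sin(15)/128 + 3 - 693*sin(6)/32 - 385*sin(12)/32 + 1485*sin(9)/64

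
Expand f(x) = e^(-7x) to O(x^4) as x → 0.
1 - 7*x + 49*x**2/2 - 343*x**3/6 + O(x**4)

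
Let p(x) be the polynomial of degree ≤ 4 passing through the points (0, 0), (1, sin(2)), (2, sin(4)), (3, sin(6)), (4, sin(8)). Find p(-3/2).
-693*sin(2)/32 + 1485*sin(4)/64 + 315*sin(8)/128 - 385*sin(6)/32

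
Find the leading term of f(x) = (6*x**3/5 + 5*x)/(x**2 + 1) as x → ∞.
6*x/5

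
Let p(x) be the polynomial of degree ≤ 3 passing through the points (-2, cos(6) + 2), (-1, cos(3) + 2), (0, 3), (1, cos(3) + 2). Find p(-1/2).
cos(3)/2 - cos(6)/16 + 41/16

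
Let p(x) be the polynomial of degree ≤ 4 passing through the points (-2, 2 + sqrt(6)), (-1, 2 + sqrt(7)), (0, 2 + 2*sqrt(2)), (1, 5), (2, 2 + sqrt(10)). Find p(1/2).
-5*sqrt(7)/32 - 5*sqrt(10)/128 + 3*sqrt(6)/128 + 45*sqrt(2)/32 + 109/32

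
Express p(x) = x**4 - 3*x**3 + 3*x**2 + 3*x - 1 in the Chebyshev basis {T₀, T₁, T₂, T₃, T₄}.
(7/8)T₀ + (3/4)T₁ + (2)T₂ + (-3/4)T₃ + (1/8)T₄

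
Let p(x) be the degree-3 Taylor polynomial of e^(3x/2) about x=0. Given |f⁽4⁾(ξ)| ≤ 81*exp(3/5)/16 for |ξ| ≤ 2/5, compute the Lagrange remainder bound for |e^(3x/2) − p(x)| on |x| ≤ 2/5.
27*exp(3/5)/5000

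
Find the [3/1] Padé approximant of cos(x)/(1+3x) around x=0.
(x**3/72 - 103*x**2/204 + x/612 + 1)/(1837*x/612 + 1)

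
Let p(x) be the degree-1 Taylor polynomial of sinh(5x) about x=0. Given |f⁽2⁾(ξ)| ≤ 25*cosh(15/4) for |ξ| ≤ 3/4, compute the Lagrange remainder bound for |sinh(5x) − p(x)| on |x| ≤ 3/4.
225*cosh(15/4)/32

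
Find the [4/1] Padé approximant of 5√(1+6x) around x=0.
(243*x**4/8 - 27*x**3 + 81*x**2/2 + 36*x + 5)/(21*x/5 + 1)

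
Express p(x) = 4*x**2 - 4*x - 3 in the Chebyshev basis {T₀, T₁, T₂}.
-T₀ + (-4)T₁ + (2)T₂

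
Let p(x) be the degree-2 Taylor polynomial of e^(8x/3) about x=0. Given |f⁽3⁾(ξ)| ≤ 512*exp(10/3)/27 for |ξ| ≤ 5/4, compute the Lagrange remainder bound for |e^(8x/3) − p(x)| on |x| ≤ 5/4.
500*exp(10/3)/81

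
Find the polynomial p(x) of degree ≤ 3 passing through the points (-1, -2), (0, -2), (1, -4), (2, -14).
-x**3 - x**2 - 2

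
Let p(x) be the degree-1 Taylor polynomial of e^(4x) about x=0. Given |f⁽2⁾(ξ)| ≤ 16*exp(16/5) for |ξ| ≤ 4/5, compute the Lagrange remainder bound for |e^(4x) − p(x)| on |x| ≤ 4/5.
128*exp(16/5)/25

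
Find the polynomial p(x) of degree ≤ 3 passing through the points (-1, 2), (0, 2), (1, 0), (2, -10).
-x**3 - x**2 + 2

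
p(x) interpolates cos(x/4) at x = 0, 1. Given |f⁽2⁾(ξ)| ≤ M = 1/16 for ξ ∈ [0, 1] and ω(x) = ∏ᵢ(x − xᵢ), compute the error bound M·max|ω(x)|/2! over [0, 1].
1/128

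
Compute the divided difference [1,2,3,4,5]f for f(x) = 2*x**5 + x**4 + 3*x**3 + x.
31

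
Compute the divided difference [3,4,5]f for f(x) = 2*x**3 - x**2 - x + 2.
23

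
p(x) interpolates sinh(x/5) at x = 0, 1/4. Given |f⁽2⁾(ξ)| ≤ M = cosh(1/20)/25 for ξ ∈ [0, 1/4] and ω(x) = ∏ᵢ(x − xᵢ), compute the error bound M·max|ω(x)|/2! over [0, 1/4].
cosh(1/20)/3200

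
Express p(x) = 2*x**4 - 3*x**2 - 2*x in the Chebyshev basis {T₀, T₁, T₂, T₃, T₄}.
(-3/4)T₀ + (-2)T₁ + (-1/2)T₂ + (1/4)T₄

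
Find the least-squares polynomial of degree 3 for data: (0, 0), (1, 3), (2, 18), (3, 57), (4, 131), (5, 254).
-1/18 + (1045/756)x + (-53/252)x² + (109/54)x³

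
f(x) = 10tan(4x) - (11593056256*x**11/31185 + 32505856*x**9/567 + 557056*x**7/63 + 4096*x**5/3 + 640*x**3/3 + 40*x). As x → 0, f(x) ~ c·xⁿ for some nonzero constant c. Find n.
13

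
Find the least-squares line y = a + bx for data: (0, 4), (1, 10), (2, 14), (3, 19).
a = 22/5, b = 49/10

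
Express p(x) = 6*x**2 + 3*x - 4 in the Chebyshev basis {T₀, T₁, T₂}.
-T₀ + (3)T₁ + (3)T₂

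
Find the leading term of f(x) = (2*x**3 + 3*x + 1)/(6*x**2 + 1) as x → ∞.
x/3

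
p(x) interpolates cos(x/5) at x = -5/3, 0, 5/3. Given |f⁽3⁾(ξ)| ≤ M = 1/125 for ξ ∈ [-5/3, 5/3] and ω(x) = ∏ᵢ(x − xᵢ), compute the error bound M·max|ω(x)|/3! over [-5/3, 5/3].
sqrt(3)/729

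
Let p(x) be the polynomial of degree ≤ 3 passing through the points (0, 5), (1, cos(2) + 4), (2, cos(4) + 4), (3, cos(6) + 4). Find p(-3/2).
135*cos(4)/16 - 35*cos(6)/16 - 189*cos(2)/16 + 169/16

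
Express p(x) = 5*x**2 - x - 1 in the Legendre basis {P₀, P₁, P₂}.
(2/3)P₀ - P₁ + (10/3)P₂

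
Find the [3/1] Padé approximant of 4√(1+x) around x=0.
(-x**3/16 + 3*x**2/4 + 9*x/2 + 4)/(5*x/8 + 1)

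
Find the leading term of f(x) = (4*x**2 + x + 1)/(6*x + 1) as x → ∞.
2*x/3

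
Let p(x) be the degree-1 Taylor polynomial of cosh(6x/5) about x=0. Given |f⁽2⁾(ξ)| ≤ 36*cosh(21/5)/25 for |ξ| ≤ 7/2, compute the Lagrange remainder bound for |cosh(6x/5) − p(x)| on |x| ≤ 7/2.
441*cosh(21/5)/50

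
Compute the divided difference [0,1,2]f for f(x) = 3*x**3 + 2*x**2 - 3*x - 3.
11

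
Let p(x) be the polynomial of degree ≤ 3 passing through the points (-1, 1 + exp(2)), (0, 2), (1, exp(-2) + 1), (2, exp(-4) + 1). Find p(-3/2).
(-5 + 21*exp(2) + (-19 + 35*exp(2))*exp(4))*exp(-4)/16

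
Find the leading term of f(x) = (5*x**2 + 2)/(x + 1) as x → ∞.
5*x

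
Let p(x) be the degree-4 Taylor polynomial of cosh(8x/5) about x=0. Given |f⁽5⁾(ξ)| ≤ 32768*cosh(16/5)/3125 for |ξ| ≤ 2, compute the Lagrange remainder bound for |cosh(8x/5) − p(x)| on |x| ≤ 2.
131072*cosh(16/5)/46875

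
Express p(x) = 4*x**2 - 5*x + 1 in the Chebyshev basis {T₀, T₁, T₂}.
(3)T₀ + (-5)T₁ + (2)T₂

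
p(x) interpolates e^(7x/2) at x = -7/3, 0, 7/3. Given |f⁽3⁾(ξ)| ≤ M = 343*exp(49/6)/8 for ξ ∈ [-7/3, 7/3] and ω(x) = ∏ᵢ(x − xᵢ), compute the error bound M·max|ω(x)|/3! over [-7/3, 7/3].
117649*sqrt(3)*exp(49/6)/5832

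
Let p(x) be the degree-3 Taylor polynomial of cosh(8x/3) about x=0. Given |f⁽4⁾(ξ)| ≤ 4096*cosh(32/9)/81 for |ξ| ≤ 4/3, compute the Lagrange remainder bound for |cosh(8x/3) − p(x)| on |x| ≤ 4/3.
131072*cosh(32/9)/19683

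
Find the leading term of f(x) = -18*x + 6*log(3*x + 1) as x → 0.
-27*x**2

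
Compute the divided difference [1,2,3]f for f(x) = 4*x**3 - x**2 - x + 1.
23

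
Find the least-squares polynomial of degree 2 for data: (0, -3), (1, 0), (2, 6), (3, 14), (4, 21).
-118/35 + (117/35)x + (5/7)x²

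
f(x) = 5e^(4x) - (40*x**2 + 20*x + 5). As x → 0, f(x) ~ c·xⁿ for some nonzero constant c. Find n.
3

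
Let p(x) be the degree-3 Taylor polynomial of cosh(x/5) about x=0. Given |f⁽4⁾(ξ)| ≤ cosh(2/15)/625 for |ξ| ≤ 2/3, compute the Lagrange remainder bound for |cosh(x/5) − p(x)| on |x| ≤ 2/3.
2*cosh(2/15)/151875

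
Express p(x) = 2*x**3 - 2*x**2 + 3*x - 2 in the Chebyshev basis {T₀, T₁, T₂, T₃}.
(-3)T₀ + (9/2)T₁ - T₂ + (1/2)T₃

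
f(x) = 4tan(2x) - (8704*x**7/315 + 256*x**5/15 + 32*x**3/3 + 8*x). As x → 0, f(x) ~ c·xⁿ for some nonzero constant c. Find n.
9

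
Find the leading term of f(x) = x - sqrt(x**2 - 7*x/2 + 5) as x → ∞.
7/4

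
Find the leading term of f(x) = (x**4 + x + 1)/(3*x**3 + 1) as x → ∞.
x/3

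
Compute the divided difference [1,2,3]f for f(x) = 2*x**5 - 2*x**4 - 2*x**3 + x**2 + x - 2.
119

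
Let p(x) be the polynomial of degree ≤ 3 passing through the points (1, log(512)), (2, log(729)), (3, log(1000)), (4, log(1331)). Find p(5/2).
-3*log(11)/16 - 9*log(2)/16 + 27*log(3)/8 + 27*log(10)/16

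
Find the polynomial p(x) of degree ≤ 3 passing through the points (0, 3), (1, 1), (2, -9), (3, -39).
-2*x**3 + 2*x**2 - 2*x + 3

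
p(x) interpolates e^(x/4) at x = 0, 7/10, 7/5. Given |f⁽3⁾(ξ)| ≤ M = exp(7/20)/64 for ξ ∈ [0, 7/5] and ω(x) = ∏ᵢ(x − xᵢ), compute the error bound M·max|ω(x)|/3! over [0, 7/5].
343*sqrt(3)*exp(7/20)/1728000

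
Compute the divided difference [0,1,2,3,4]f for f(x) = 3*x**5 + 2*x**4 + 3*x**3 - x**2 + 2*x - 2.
32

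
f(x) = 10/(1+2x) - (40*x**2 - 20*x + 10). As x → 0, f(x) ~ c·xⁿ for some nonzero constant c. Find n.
3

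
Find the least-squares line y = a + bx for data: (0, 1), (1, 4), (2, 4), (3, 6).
a = 3/2, b = 3/2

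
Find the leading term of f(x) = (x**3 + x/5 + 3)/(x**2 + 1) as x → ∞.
x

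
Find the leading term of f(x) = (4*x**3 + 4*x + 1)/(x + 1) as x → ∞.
4*x**2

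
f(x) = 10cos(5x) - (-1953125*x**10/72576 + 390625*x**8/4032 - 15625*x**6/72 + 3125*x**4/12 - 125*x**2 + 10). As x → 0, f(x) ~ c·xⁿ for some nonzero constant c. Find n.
12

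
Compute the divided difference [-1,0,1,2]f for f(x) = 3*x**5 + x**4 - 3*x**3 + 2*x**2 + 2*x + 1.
14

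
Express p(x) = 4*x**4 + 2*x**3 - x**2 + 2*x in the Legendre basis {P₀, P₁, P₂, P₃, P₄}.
(7/15)P₀ + (16/5)P₁ + (34/21)P₂ + (4/5)P₃ + (32/35)P₄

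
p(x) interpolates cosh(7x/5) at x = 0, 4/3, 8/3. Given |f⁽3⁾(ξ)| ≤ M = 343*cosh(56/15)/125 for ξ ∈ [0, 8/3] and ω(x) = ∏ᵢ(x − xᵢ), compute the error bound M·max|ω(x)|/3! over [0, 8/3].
21952*sqrt(3)*cosh(56/15)/91125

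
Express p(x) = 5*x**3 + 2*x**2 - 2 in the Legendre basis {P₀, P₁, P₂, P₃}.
(-4/3)P₀ + (3)P₁ + (4/3)P₂ + (2)P₃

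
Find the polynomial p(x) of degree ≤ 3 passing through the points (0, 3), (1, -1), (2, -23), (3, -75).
-2*x**3 - 3*x**2 + x + 3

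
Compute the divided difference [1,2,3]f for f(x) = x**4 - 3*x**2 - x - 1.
22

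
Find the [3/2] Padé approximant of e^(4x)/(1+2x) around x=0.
(64*x**3/15 + 24*x**2/5 + 18*x/5 + 1)/(-12*x**2/5 + 8*x/5 + 1)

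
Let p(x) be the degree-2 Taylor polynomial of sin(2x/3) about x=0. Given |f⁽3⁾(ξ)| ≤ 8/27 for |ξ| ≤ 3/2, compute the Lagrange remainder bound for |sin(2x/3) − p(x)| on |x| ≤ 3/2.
1/6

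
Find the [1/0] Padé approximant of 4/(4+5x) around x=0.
1 - 5*x/4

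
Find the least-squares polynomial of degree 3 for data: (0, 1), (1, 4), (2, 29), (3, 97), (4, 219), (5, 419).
62/63 + (-529/189)x + (701/252)x² + (313/108)x³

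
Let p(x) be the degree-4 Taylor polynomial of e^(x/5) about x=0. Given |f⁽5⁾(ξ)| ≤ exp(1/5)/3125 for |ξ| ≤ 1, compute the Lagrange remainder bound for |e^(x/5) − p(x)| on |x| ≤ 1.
exp(1/5)/375000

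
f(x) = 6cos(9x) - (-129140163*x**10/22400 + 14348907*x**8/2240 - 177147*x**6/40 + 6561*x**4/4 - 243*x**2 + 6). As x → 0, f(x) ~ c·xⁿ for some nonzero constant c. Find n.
12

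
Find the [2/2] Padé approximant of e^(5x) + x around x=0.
(-145*x**2/36 + 8*x/3 + 1)/(125*x**2/36 - 10*x/3 + 1)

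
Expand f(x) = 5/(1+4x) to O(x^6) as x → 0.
5 - 20*x + 80*x**2 - 320*x**3 + 1280*x**4 - 5120*x**5 + O(x**6)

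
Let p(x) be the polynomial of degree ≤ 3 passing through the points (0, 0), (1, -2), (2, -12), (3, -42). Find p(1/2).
-3/4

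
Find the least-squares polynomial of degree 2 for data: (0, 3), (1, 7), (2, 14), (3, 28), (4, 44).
106/35 + (101/70)x + (31/14)x²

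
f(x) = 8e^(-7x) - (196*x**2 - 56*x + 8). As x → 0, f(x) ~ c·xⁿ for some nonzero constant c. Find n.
3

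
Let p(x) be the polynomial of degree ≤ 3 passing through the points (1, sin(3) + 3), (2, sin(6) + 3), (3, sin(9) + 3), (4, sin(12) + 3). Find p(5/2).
9*sin(6)/16 - sin(3)/16 - sin(12)/16 + 9*sin(9)/16 + 3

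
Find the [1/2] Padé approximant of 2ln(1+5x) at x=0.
10*x/(-25*x**2/12 + 5*x/2 + 1)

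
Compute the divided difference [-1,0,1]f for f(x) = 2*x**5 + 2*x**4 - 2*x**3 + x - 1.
2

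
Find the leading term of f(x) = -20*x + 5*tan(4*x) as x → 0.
320*x**3/3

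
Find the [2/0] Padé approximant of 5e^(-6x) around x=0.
90*x**2 - 30*x + 5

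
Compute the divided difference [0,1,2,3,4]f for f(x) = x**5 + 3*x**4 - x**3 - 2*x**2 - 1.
13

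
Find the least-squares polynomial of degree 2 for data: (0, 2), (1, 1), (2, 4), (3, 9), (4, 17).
13/7 + (-67/35)x + (10/7)x²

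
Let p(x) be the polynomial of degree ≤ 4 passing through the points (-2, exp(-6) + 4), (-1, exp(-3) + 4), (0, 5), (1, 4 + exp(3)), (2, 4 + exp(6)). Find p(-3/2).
((-5*exp(6) + 442 + 28*exp(3))*exp(6) + 35 + 140*exp(3))*exp(-6)/128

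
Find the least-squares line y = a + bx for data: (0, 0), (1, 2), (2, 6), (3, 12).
a = -1, b = 4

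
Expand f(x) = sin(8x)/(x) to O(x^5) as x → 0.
8 - 256*x**2/3 + 4096*x**4/15 + O(x**5)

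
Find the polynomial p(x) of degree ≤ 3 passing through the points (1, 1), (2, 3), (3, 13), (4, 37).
x**3 - 2*x**2 + x + 1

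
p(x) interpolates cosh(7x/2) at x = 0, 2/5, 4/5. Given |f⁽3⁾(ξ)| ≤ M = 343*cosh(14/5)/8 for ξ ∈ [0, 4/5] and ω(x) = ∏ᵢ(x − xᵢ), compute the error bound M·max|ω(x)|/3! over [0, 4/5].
343*sqrt(3)*cosh(14/5)/3375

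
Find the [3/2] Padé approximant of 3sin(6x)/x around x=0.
(18 - 378*x**2/5)/(9*x**2/5 + 1)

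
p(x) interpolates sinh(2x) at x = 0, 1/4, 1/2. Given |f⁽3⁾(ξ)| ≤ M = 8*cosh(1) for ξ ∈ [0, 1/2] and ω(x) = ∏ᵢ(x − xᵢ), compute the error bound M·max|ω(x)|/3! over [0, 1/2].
sqrt(3)*cosh(1)/216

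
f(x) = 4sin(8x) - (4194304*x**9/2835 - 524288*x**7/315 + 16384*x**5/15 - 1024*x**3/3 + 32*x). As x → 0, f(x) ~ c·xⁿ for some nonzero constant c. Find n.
11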